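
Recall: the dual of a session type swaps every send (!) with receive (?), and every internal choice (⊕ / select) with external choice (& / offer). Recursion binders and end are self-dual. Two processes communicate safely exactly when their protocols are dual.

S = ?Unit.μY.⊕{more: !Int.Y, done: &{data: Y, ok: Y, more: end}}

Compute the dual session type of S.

!Unit.μY.&{more: ?Int.Y, done: ⊕{data: Y, ok: Y, more: end}}

?Unit ↦ !Unit
  μY ↦ μY  (rec unchanged)
    ⊕{more,done} ↦ &{more,done}  (⊕→&)
      case more:
        !Int ↦ ?Int
          Y self-dual
      case done:
        &{data,ok,more} ↦ ⊕{data,ok,more}  (external→internal)
          case data:
            Y self-dual
          case ok:
            Y self-dual
          case more:
            end self-dual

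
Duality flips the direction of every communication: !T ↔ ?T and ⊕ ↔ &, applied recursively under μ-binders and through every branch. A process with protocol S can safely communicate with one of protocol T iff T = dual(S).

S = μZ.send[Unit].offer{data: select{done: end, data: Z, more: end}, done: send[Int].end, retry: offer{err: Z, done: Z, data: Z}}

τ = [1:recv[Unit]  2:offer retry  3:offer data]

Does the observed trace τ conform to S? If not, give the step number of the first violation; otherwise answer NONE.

1

[1] got recv[Unit], protocol expects send[Unit]  ✗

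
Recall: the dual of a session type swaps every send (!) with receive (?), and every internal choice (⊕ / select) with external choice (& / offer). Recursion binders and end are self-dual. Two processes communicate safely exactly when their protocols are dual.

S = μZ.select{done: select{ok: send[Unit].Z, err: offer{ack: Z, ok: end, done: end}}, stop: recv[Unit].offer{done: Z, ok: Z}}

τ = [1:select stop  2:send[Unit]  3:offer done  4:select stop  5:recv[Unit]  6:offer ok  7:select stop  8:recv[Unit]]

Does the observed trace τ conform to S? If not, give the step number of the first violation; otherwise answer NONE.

2

@1 select stop  ok  cont: recv[Unit].offer{done: μZ.…, ok: μZ.…}
@2 got send[Unit], protocol expects recv[Unit]  ✗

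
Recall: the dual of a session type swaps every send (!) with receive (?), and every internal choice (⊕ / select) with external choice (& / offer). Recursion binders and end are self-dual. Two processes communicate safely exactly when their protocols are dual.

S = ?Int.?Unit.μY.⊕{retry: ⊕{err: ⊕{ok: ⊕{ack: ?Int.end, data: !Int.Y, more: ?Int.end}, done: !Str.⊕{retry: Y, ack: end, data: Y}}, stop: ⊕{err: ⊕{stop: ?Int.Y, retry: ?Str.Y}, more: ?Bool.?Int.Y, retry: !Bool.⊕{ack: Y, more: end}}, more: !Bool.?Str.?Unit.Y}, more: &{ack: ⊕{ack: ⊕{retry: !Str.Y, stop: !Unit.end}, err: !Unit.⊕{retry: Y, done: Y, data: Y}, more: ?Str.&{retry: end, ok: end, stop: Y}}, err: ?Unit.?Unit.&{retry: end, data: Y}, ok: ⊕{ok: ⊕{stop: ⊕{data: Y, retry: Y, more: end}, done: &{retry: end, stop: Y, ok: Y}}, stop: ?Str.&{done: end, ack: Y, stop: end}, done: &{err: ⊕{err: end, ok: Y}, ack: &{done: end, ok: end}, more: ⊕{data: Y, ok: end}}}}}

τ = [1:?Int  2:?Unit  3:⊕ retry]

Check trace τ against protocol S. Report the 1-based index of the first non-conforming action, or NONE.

NONE

step 1: ?Int  ok  now at ?Unit.μY.…
step 2: ?Unit  ok  now at μY.…
step 3: ⊕ retry  ok  now at ⊕{err: ⊕{ok: ⊕{ack: ?Int.end, data: !Int.μY.…, more: ?Int.end}, done: !Str.⊕{retry: μY.…, ack: end, data: μY.…}}, stop: ⊕{err: ⊕{stop: ?Int.μY.…, retry: ?Str.μY.…}, more: ?Bool.?Int.μY.…, retry: !Bool.⊕{ack: μY.…, more: end}}, more: !Bool.?Str.?Unit.μY.…}
τ conforms to S (length 3)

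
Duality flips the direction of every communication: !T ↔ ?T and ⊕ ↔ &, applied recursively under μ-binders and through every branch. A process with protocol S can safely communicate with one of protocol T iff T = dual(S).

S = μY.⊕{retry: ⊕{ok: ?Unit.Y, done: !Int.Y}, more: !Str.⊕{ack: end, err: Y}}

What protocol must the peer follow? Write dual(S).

μY ↦ μY  (binder kept)
  ⊕{retry,more} ↦ &{retry,more}  (internal→external)
    • retry:
      ⊕{ok,done} ↦ &{ok,done}  (internal→external)
        • ok:
          ?Unit ↦ !Unit
            Y ↦ Y
        • done:
          !Int ↦ ?Int
            Y ↦ Y
    • more:
      !Str ↦ ?Str
        ⊕{ack,err} ↦ &{ack,err}  (internal→external)
          • ack:
            end ↦ end
          • err:
            Y ↦ Y

μY.&{retry: &{ok: !Unit.Y, done: ?Int.Y}, more: ?Str.&{ack: end, err: Y}}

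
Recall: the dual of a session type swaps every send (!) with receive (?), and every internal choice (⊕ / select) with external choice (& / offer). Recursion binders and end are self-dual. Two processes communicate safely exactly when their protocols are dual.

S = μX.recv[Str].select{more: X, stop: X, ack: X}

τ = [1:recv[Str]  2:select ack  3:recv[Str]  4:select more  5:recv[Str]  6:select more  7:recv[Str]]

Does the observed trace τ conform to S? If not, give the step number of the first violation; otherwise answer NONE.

step 1: recv[Str]  ok  state: select{more: μX.…, stop: μX.…, ack: μX.…}
step 2: select ack  ok  state: μX.…
step 3: recv[Str]  ok  state: select{more: μX.…, stop: μX.…, ack: μX.…}
step 4: select more  ok  state: μX.…
step 5: recv[Str]  ok  state: select{more: μX.…, stop: μX.…, ack: μX.…}
step 6: select more  ok  state: μX.…
step 7: recv[Str]  ok  state: select{more: μX.…, stop: μX.…, ack: μX.…}
τ conforms to S (length 7)

NONE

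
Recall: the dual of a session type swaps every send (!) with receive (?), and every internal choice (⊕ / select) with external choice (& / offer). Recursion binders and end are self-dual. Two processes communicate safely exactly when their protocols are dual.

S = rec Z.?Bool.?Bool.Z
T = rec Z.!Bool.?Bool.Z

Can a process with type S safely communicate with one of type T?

rec Z ‖ rec Z  ✓ (rec unchanged)
  ?Bool ‖ !Bool  ✓
    ?Bool ‖ ?Bool  ✗ same direction on both sides — not dual

NO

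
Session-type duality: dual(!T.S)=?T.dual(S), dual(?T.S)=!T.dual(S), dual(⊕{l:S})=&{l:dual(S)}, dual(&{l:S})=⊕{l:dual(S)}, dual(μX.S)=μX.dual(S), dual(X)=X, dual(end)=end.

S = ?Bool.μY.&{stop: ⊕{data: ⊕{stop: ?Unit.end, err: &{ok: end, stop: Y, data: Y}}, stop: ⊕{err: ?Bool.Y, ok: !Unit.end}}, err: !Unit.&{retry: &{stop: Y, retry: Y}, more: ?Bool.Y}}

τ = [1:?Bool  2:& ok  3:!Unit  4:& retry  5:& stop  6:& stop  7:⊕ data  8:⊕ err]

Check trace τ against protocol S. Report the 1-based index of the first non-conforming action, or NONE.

2

step 1: ?Bool  ok  state: μY.…
step 2: got & ok, protocol expects & stop or & err  ✗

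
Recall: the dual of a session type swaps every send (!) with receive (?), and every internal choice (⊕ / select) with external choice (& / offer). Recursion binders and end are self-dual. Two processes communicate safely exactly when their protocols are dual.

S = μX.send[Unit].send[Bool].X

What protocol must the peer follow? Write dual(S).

μX.recv[Unit].recv[Bool].X

μX = μX  (μ self-dual)
  send[Unit] = recv[Unit]
    send[Bool] = recv[Bool]
      X ↦ X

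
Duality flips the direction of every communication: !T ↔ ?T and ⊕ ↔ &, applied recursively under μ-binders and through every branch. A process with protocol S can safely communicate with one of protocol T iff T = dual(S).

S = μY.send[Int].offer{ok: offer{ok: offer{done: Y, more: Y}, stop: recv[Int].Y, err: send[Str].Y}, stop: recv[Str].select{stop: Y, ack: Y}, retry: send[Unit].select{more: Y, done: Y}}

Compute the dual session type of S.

μY ↦ μY  (μ self-dual)
  send[Int] ↦ recv[Int]
    offer{ok,stop,retry} ↦ select{ok,stop,retry}  (&→⊕)
      case ok:
        offer{ok,stop,err} ↦ select{ok,stop,err}  (&→⊕)
          case ok:
            offer{done,more} ↦ select{done,more}  (&→⊕)
              case done:
                Y self-dual
              case more:
                Y self-dual
          case stop:
            recv[Int] ↦ send[Int]
              Y self-dual
          case err:
            send[Str] ↦ recv[Str]
              Y self-dual
      case stop:
        recv[Str] ↦ send[Str]
          select{stop,ack} ↦ offer{stop,ack}  (select→offer)
            case stop:
              Y self-dual
            case ack:
              Y self-dual
      case retry:
        send[Unit] ↦ recv[Unit]
          select{more,done} ↦ offer{more,done}  (select→offer)
            case more:
              Y self-dual
            case done:
              Y self-dual

μY.recv[Int].select{ok: select{ok: select{done: Y, more: Y}, stop: send[Int].Y, err: recv[Str].Y}, stop: send[Str].offer{stop: Y, ack: Y}, retry: recv[Unit].offer{more: Y, done: Y}}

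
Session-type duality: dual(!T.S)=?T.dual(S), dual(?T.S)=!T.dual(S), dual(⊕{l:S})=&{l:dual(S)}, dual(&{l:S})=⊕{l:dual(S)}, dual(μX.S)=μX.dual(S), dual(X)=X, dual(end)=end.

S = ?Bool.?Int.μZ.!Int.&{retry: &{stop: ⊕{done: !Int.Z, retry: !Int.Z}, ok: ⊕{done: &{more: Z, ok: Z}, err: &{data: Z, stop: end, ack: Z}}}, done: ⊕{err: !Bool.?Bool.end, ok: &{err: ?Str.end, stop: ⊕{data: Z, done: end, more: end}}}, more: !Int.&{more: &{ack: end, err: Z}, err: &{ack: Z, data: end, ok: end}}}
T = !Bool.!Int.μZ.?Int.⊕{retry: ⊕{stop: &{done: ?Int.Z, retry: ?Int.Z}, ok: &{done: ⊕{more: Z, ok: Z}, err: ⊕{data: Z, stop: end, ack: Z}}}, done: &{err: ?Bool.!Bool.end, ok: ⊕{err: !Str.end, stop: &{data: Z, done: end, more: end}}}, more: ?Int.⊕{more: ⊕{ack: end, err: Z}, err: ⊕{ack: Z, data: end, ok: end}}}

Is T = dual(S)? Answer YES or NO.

YES

?Bool | !Bool  ✓
  ?Int | !Int  ✓
    μZ | μZ  ✓ (binder kept)
      !Int | ?Int  ✓
        &{retry,done,more} | ⊕{retry,done,more}  ✓ labels match
          • retry:
            &{stop,ok} | ⊕{stop,ok}  ✓ labels match
              • stop:
                ⊕{done,retry} | &{done,retry}  ✓ labels match
                  • done:
                    !Int | ?Int  ✓
                      Z | Z  ✓
                  • retry:
                    !Int | ?Int  ✓
                      Z | Z  ✓
              • ok:
                ⊕{done,err} | &{done,err}  ✓ labels match
                  • done:
                    &{more,ok} | ⊕{more,ok}  ✓ labels match
                      • more:
                        Z | Z  ✓
                      • ok:
                        Z | Z  ✓
                  • err:
                    &{data,stop,ack} | ⊕{data,stop,ack}  ✓ labels match
                      • data:
                        Z | Z  ✓
                      • stop:
                        end | end  ✓
                      • ack:
                        Z | Z  ✓
          • done:
            ⊕{err,ok} | &{err,ok}  ✓ labels match
              • err:
                !Bool | ?Bool  ✓
                  ?Bool | !Bool  ✓
                    end | end  ✓
              • ok:
                &{err,stop} | ⊕{err,stop}  ✓ labels match
                  • err:
                    ?Str | !Str  ✓
                      end | end  ✓
                  • stop:
                    ⊕{data,done,more} | &{data,done,more}  ✓ labels match
                      • data:
                        Z | Z  ✓
                      • done:
                        end | end  ✓
                      • more:
                        end | end  ✓
          • more:
            !Int | ?Int  ✓
              &{more,err} | ⊕{more,err}  ✓ labels match
                • more:
                  &{ack,err} | ⊕{ack,err}  ✓ labels match
                    • ack:
                      end | end  ✓
                    • err:
                      Z | Z  ✓
                • err:
                  &{ack,data,ok} | ⊕{ack,data,ok}  ✓ labels match
                    • ack:
                      Z | Z  ✓
                    • data:
                      end | end  ✓
                    • ok:
                      end | end  ✓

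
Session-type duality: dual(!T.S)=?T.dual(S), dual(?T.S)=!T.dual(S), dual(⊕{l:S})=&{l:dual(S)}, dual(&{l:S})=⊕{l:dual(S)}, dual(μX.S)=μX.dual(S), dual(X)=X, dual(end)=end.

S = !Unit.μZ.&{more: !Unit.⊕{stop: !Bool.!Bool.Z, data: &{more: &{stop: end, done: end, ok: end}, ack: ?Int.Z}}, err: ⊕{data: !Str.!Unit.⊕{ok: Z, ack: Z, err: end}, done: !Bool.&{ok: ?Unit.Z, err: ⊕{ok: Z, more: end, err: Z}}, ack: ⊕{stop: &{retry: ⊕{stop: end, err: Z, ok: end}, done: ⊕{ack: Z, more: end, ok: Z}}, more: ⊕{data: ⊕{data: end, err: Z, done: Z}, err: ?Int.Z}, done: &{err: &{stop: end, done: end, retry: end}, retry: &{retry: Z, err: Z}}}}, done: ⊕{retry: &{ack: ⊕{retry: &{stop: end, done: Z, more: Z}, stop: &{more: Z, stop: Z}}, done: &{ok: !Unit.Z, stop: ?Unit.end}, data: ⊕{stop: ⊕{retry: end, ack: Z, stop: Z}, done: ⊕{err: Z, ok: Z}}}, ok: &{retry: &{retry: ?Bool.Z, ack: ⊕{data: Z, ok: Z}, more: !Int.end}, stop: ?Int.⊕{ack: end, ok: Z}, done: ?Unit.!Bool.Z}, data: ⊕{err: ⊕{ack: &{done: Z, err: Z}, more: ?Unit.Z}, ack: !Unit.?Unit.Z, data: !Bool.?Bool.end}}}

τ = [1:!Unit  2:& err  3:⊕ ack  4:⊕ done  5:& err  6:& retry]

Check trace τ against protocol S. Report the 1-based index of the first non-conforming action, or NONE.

NONE

@1 !Unit  ✓  residual = μZ.…
@2 & err  ✓  residual = ⊕{data: !Str.!Unit.⊕{ok: μZ.…, ack: μZ.…, err: end}, done: !Bool.&{ok: ?Unit.μZ.…, err: ⊕{ok: μZ.…, more: end, err: μZ.…}}, ack: ⊕{stop: &{retry: ⊕{stop: end, err: μZ.…, ok: end}, done: ⊕{ack: μZ.…, more: end, ok: μZ.…}}, more: ⊕{data: ⊕{data: end, err: μZ.…, done: μZ.…}, err: ?Int.μZ.…}, done: &{err: &{stop: end, done: end, retry: end}, retry: &{retry: μZ.…, err: μZ.…}}}}
@3 ⊕ ack  ✓  residual = ⊕{stop: &{retry: ⊕{stop: end, err: μZ.…, ok: end}, done: ⊕{ack: μZ.…, more: end, ok: μZ.…}}, more: ⊕{data: ⊕{data: end, err: μZ.…, done: μZ.…}, err: ?Int.μZ.…}, done: &{err: &{stop: end, done: end, retry: end}, retry: &{retry: μZ.…, err: μZ.…}}}
@4 ⊕ done  ✓  residual = &{err: &{stop: end, done: end, retry: end}, retry: &{retry: μZ.…, err: μZ.…}}
@5 & err  ✓  residual = &{stop: end, done: end, retry: end}
@6 & retry  ✓  residual = end
trace exhausted — no violation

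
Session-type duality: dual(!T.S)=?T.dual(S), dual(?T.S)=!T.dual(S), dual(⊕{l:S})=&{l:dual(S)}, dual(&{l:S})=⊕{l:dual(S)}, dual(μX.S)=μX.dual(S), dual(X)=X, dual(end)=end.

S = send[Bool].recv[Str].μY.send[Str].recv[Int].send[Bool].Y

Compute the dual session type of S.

send[Bool] = recv[Bool]
  recv[Str] = send[Str]
    μY = μY  (μ self-dual)
      send[Str] = recv[Str]
        recv[Int] = send[Int]
          send[Bool] = recv[Bool]
            Y ↦ Y

recv[Bool].send[Str].μY.recv[Str].send[Int].recv[Bool].Y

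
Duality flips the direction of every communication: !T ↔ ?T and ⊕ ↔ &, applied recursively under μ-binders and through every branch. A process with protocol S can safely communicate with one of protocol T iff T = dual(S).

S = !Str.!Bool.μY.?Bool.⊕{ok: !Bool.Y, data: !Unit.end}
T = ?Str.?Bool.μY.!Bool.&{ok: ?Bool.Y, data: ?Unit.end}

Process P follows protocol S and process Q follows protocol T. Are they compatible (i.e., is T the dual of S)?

YES

!Str vs ?Str  match
  !Bool vs ?Bool  match
    μY vs μY  match (rec unchanged)
      ?Bool vs !Bool  match
        ⊕{ok,data} vs &{ok,data}  match same labels
          [ok]
            !Bool vs ?Bool  match
              Y vs Y  match
          [data]
            !Unit vs ?Unit  match
              end vs end  match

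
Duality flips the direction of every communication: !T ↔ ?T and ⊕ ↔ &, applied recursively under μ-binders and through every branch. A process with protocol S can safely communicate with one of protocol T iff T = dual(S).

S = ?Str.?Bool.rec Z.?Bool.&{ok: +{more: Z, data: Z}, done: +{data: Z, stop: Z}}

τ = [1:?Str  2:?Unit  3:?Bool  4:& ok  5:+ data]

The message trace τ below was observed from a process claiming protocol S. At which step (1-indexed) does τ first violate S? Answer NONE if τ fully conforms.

2

step 1: ?Str  ✓  cont: ?Bool.rec Z.…
step 2: got ?Unit, protocol expects ?Bool  ✗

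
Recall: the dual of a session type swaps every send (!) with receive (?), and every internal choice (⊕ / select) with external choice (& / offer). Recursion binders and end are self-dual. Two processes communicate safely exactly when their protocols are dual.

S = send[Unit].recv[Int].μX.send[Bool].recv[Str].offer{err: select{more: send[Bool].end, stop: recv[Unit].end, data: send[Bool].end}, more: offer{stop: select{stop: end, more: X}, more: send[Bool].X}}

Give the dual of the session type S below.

send[Unit] = recv[Unit]
  recv[Int] = send[Int]
    μX = μX  (binder kept)
      send[Bool] = recv[Bool]
        recv[Str] = send[Str]
          offer{err,more} = select{err,more}  (external→internal)
            case err:
              select{more,stop,data} = offer{more,stop,data}  (⊕→&)
                case more:
                  send[Bool] = recv[Bool]
                    dual(end) = end
                case stop:
                  recv[Unit] = send[Unit]
                    dual(end) = end
                case data:
                  send[Bool] = recv[Bool]
                    dual(end) = end
            case more:
              offer{stop,more} = select{stop,more}  (external→internal)
                case stop:
                  select{stop,more} = offer{stop,more}  (⊕→&)
                    case stop:
                      dual(end) = end
                    case more:
                      dual(X) = X
                case more:
                  send[Bool] = recv[Bool]
                    dual(X) = X

recv[Unit].send[Int].μX.recv[Bool].send[Str].select{err: offer{more: recv[Bool].end, stop: send[Unit].end, data: recv[Bool].end}, more: select{stop: offer{stop: end, more: X}, more: recv[Bool].X}}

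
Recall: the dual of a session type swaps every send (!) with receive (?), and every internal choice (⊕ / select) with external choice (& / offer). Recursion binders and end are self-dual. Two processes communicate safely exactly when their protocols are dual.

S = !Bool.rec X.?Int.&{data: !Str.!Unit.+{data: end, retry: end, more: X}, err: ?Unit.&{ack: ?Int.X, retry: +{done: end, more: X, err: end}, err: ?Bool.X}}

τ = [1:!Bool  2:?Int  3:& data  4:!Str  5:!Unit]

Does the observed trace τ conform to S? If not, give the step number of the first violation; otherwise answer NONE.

NONE

[1] !Bool  ok  residual = rec X.…
[2] ?Int  ok  residual = &{data: !Str.!Unit.+{data: end, retry: end, more: rec X.…}, err: ?Unit.&{ack: ?Int.rec X.…, retry: +{done: end, more: rec X.…, err: end}, err: ?Bool.rec X.…}}
[3] & data  ok  residual = !Str.!Unit.+{data: end, retry: end, more: rec X.…}
[4] !Str  ok  residual = !Unit.+{data: end, retry: end, more: rec X.…}
[5] !Unit  ok  residual = +{data: end, retry: end, more: rec X.…}
τ conforms to S (length 5)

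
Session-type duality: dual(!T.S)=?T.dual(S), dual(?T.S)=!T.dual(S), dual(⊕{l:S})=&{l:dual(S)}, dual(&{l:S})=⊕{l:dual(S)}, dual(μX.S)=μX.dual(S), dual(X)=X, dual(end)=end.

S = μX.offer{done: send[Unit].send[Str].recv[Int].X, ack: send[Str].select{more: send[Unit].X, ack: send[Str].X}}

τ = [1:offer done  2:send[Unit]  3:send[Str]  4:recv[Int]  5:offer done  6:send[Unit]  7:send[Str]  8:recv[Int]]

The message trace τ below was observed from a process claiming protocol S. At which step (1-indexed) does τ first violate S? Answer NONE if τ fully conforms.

NONE

step 1: offer done  ok  cont: send[Unit].send[Str].recv[Int].μX.…
step 2: send[Unit]  ok  cont: send[Str].recv[Int].μX.…
step 3: send[Str]  ok  cont: recv[Int].μX.…
step 4: recv[Int]  ok  cont: μX.…
step 5: offer done  ok  cont: send[Unit].send[Str].recv[Int].μX.…
step 6: send[Unit]  ok  cont: send[Str].recv[Int].μX.…
step 7: send[Str]  ok  cont: recv[Int].μX.…
step 8: recv[Int]  ok  cont: μX.…
all 8 steps conform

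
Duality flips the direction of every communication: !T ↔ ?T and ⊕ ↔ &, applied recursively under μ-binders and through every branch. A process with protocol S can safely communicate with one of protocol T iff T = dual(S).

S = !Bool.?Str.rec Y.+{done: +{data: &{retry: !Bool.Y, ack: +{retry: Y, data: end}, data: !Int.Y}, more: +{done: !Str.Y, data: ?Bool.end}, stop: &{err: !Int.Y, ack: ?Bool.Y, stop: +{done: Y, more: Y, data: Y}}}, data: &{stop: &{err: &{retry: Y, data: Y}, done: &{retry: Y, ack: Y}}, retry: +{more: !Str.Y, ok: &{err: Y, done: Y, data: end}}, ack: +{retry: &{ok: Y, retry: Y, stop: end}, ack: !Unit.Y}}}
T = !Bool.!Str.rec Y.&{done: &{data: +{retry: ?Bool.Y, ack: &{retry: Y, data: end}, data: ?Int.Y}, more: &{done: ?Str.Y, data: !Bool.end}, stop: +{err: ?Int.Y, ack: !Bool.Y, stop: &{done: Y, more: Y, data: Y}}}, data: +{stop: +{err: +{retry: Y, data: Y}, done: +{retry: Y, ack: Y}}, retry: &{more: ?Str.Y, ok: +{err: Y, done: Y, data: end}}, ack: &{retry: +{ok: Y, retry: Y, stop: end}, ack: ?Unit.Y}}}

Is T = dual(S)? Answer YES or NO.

!Bool vs !Bool  ✗ same direction on both sides — not dual

NO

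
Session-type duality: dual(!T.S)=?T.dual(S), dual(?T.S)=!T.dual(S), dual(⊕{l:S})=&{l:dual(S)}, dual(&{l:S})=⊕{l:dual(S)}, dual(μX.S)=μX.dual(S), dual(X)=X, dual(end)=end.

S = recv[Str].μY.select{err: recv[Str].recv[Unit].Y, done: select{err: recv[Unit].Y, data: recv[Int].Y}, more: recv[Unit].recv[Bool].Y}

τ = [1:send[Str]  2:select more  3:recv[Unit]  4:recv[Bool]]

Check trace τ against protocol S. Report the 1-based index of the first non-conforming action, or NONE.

1

[1] got send[Str], protocol expects recv[Str]  ✗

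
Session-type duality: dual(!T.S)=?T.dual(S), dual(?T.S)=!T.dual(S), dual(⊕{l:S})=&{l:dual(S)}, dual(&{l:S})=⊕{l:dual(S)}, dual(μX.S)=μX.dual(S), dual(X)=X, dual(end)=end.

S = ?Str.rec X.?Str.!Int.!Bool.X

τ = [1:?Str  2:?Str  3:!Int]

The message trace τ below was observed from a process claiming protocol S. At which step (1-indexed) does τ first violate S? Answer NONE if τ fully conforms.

step 1: ?Str  match  residual = rec X.…
step 2: ?Str  match  residual = !Int.!Bool.rec X.…
step 3: !Int  match  residual = !Bool.rec X.…
τ conforms to S (length 3)

NONE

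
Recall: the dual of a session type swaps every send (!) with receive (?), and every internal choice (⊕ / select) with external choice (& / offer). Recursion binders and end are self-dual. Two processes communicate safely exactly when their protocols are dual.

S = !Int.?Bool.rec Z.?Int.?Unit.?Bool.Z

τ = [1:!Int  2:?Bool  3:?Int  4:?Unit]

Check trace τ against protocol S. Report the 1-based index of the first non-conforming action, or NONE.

NONE

@1 !Int  ✓  residual = ?Bool.rec Z.…
@2 ?Bool  ✓  residual = rec Z.…
@3 ?Int  ✓  residual = ?Unit.?Bool.rec Z.…
@4 ?Unit  ✓  residual = ?Bool.rec Z.…
τ conforms to S (length 4)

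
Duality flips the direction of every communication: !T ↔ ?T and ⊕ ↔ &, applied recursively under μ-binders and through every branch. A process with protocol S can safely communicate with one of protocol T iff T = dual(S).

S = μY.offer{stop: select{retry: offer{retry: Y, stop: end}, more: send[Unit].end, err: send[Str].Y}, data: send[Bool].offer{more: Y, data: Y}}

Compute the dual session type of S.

μY → μY  (μ self-dual)
  offer{stop,data} → select{stop,data}  (offer→select)
    [stop]
      select{retry,more,err} → offer{retry,more,err}  (select→offer)
        [retry]
          offer{retry,stop} → select{retry,stop}  (offer→select)
            [retry]
              dual(Y) = Y
            [stop]
              dual(end) = end
        [more]
          send[Unit] → recv[Unit]
            dual(end) = end
        [err]
          send[Str] → recv[Str]
            dual(Y) = Y
    [data]
      send[Bool] → recv[Bool]
        offer{more,data} → select{more,data}  (offer→select)
          [more]
            dual(Y) = Y
          [data]
            dual(Y) = Y

μY.select{stop: offer{retry: select{retry: Y, stop: end}, more: recv[Unit].end, err: recv[Str].Y}, data: recv[Bool].select{more: Y, data: Y}}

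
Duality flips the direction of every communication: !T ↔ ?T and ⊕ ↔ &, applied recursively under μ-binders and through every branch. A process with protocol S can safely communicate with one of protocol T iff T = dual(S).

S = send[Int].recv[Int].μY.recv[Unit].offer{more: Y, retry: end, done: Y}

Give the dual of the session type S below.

send[Int] = recv[Int]
  recv[Int] = send[Int]
    μY = μY  (rec unchanged)
      recv[Unit] = send[Unit]
        offer{more,retry,done} = select{more,retry,done}  (external→internal)
          [more]
            Y self-dual
          [retry]
            end self-dual
          [done]
            Y self-dual

recv[Int].send[Int].μY.send[Unit].select{more: Y, retry: end, done: Y}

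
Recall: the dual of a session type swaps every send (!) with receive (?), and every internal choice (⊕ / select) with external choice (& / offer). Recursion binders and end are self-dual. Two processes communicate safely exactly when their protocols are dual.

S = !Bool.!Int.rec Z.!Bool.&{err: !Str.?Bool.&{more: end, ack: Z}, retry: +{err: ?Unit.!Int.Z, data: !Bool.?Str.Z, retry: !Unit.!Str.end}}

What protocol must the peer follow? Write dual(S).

?Bool.?Int.rec Z.?Bool.+{err: ?Str.!Bool.+{more: end, ack: Z}, retry: &{err: !Unit.?Int.Z, data: ?Bool.!Str.Z, retry: ?Unit.?Str.end}}

!Bool = ?Bool
  !Int = ?Int
    rec Z = rec Z  (rec unchanged)
      !Bool = ?Bool
        &{err,retry} = +{err,retry}  (&→⊕)
          [err]
            !Str = ?Str
              ?Bool = !Bool
                &{more,ack} = +{more,ack}  (&→⊕)
                  [more]
                    dual(end) = end
                  [ack]
                    dual(Z) = Z
          [retry]
            +{err,data,retry} = &{err,data,retry}  (internal→external)
              [err]
                ?Unit = !Unit
                  !Int = ?Int
                    dual(Z) = Z
              [data]
                !Bool = ?Bool
                  ?Str = !Str
                    dual(Z) = Z
              [retry]
                !Unit = ?Unit
                  !Str = ?Str
                    dual(end) = end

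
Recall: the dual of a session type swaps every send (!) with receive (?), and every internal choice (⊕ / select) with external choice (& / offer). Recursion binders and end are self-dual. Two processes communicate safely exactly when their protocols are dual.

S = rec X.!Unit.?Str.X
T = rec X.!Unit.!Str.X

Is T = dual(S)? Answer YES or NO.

rec X | rec X  ✓ (binder kept)
  !Unit | !Unit  ✗ same direction on both sides — not dual

NO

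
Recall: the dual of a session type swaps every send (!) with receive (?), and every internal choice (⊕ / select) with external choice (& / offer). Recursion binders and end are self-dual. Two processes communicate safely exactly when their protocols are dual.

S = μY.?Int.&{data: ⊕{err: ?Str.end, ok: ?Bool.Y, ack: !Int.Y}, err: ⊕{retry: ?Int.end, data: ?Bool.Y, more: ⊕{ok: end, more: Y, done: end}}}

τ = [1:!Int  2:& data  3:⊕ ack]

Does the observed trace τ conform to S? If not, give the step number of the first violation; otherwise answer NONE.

1

[1] got !Int, protocol expects ?Int  ✗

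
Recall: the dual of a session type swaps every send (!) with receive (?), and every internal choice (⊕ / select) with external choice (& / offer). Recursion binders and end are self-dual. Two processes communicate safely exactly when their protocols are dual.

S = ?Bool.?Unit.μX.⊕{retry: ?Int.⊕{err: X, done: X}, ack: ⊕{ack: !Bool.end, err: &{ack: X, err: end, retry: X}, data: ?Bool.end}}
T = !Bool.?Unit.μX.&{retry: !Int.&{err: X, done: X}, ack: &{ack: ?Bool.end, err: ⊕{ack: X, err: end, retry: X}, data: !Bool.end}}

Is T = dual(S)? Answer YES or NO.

NO

?Bool ‖ !Bool  ✓
  ?Unit ‖ ?Unit  ✗ same direction on both sides — not dual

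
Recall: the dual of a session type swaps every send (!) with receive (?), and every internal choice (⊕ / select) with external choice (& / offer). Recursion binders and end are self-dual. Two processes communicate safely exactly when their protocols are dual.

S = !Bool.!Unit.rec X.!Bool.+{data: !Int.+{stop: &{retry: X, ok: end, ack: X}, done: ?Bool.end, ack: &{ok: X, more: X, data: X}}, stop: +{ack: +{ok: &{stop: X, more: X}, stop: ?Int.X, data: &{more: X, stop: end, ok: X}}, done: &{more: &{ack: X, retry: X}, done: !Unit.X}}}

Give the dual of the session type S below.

?Bool.?Unit.rec X.?Bool.&{data: ?Int.&{stop: +{retry: X, ok: end, ack: X}, done: !Bool.end, ack: +{ok: X, more: X, data: X}}, stop: &{ack: &{ok: +{stop: X, more: X}, stop: !Int.X, data: +{more: X, stop: end, ok: X}}, done: +{more: +{ack: X, retry: X}, done: ?Unit.X}}}

!Bool = ?Bool
  !Unit = ?Unit
    rec X = rec X  (rec unchanged)
      !Bool = ?Bool
        +{data,stop} = &{data,stop}  (⊕→&)
          case data:
            !Int = ?Int
              +{stop,done,ack} = &{stop,done,ack}  (⊕→&)
                case stop:
                  &{retry,ok,ack} = +{retry,ok,ack}  (&→⊕)
                    case retry:
                      dual(X) = X
                    case ok:
                      dual(end) = end
                    case ack:
                      dual(X) = X
                case done:
                  ?Bool = !Bool
                    dual(end) = end
                case ack:
                  &{ok,more,data} = +{ok,more,data}  (&→⊕)
                    case ok:
                      dual(X) = X
                    case more:
                      dual(X) = X
                    case data:
                      dual(X) = X
          case stop:
            +{ack,done} = &{ack,done}  (⊕→&)
              case ack:
                +{ok,stop,data} = &{ok,stop,data}  (⊕→&)
                  case ok:
                    &{stop,more} = +{stop,more}  (&→⊕)
                      case stop:
                        dual(X) = X
                      case more:
                        dual(X) = X
                  case stop:
                    ?Int = !Int
                      dual(X) = X
                  case data:
                    &{more,stop,ok} = +{more,stop,ok}  (&→⊕)
                      case more:
                        dual(X) = X
                      case stop:
                        dual(end) = end
                      case ok:
                        dual(X) = X
              case done:
                &{more,done} = +{more,done}  (&→⊕)
                  case more:
                    &{ack,retry} = +{ack,retry}  (&→⊕)
                      case ack:
                        dual(X) = X
                      case retry:
                        dual(X) = X
                  case done:
                    !Unit = ?Unit
                      dual(X) = X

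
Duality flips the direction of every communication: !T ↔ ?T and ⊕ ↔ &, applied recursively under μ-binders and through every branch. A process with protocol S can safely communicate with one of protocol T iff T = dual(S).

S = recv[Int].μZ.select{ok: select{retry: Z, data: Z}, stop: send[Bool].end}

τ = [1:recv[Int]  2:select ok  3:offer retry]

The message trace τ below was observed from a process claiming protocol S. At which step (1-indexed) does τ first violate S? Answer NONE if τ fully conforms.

3

step 1: recv[Int]  ✓  state: μZ.…
step 2: select ok  ✓  state: select{retry: μZ.…, data: μZ.…}
step 3: got offer retry, protocol expects select retry or select data  ✗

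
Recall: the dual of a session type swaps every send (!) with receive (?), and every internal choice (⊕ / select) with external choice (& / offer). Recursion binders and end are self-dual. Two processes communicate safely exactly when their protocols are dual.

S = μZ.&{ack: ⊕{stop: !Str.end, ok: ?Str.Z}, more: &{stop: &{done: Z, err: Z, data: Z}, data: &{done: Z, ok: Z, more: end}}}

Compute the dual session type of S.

μZ ↦ μZ  (μ self-dual)
  &{ack,more} ↦ ⊕{ack,more}  (external→internal)
    case ack:
      ⊕{stop,ok} ↦ &{stop,ok}  (internal→external)
        case stop:
          !Str ↦ ?Str
            end self-dual
        case ok:
          ?Str ↦ !Str
            Z self-dual
    case more:
      &{stop,data} ↦ ⊕{stop,data}  (external→internal)
        case stop:
          &{done,err,data} ↦ ⊕{done,err,data}  (external→internal)
            case done:
              Z self-dual
            case err:
              Z self-dual
            case data:
              Z self-dual
        case data:
          &{done,ok,more} ↦ ⊕{done,ok,more}  (external→internal)
            case done:
              Z self-dual
            case ok:
              Z self-dual
            case more:
              end self-dual

μZ.⊕{ack: &{stop: ?Str.end, ok: !Str.Z}, more: ⊕{stop: ⊕{done: Z, err: Z, data: Z}, data: ⊕{done: Z, ok: Z, more: end}}}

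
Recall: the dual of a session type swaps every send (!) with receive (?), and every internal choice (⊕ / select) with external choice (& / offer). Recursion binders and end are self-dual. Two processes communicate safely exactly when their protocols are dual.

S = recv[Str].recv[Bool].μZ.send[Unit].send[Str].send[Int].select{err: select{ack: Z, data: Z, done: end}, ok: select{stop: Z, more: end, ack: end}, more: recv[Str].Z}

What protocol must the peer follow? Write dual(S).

send[Str].send[Bool].μZ.recv[Unit].recv[Str].recv[Int].offer{err: offer{ack: Z, data: Z, done: end}, ok: offer{stop: Z, more: end, ack: end}, more: send[Str].Z}

recv[Str] = send[Str]
  recv[Bool] = send[Bool]
    μZ = μZ  (binder kept)
      send[Unit] = recv[Unit]
        send[Str] = recv[Str]
          send[Int] = recv[Int]
            select{err,ok,more} = offer{err,ok,more}  (⊕→&)
              • err:
                select{ack,data,done} = offer{ack,data,done}  (⊕→&)
                  • ack:
                    Z self-dual
                  • data:
                    Z self-dual
                  • done:
                    end self-dual
              • ok:
                select{stop,more,ack} = offer{stop,more,ack}  (⊕→&)
                  • stop:
                    Z self-dual
                  • more:
                    end self-dual
                  • ack:
                    end self-dual
              • more:
                recv[Str] = send[Str]
                  Z self-dual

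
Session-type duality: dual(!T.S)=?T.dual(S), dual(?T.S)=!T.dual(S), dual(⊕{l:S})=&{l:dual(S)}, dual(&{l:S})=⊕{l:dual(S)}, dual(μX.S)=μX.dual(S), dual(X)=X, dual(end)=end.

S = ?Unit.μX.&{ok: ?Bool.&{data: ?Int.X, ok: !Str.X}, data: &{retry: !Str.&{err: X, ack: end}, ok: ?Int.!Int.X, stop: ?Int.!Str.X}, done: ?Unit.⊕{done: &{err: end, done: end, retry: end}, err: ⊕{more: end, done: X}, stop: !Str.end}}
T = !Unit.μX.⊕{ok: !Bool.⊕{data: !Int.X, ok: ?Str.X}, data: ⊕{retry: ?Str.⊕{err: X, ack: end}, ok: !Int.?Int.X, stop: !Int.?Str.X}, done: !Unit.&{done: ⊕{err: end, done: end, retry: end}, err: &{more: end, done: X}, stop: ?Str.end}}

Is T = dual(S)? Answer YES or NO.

?Unit | !Unit  ✓
  μX | μX  ✓ (rec unchanged)
    &{ok,data,done} | ⊕{ok,data,done}  ✓ labels match
      • ok:
        ?Bool | !Bool  ✓
          &{data,ok} | ⊕{data,ok}  ✓ labels match
            • data:
              ?Int | !Int  ✓
                X | X  ✓
            • ok:
              !Str | ?Str  ✓
                X | X  ✓
      • data:
        &{retry,ok,stop} | ⊕{retry,ok,stop}  ✓ labels match
          • retry:
            !Str | ?Str  ✓
              &{err,ack} | ⊕{err,ack}  ✓ labels match
                • err:
                  X | X  ✓
                • ack:
                  end | end  ✓
          • ok:
            ?Int | !Int  ✓
              !Int | ?Int  ✓
                X | X  ✓
          • stop:
            ?Int | !Int  ✓
              !Str | ?Str  ✓
                X | X  ✓
      • done:
        ?Unit | !Unit  ✓
          ⊕{done,err,stop} | &{done,err,stop}  ✓ labels match
            • done:
              &{err,done,retry} | ⊕{err,done,retry}  ✓ labels match
                • err:
                  end | end  ✓
                • done:
                  end | end  ✓
                • retry:
                  end | end  ✓
            • err:
              ⊕{more,done} | &{more,done}  ✓ labels match
                • more:
                  end | end  ✓
                • done:
                  X | X  ✓
            • stop:
              !Str | ?Str  ✓
                end | end  ✓

YES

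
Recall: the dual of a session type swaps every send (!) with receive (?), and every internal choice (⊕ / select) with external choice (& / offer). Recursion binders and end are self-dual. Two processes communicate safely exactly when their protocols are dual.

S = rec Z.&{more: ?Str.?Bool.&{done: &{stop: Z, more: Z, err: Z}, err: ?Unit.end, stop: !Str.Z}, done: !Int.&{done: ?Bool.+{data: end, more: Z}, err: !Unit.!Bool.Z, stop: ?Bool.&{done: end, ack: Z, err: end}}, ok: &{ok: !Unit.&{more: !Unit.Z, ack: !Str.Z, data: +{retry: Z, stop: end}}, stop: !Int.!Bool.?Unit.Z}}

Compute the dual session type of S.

rec Z.+{more: !Str.!Bool.+{done: +{stop: Z, more: Z, err: Z}, err: !Unit.end, stop: ?Str.Z}, done: ?Int.+{done: !Bool.&{data: end, more: Z}, err: ?Unit.?Bool.Z, stop: !Bool.+{done: end, ack: Z, err: end}}, ok: +{ok: ?Unit.+{more: ?Unit.Z, ack: ?Str.Z, data: &{retry: Z, stop: end}}, stop: ?Int.?Bool.!Unit.Z}}

rec Z = rec Z  (rec unchanged)
  &{more,done,ok} = +{more,done,ok}  (external→internal)
    • more:
      ?Str = !Str
        ?Bool = !Bool
          &{done,err,stop} = +{done,err,stop}  (external→internal)
            • done:
              &{stop,more,err} = +{stop,more,err}  (external→internal)
                • stop:
                  Z self-dual
                • more:
                  Z self-dual
                • err:
                  Z self-dual
            • err:
              ?Unit = !Unit
                end self-dual
            • stop:
              !Str = ?Str
                Z self-dual
    • done:
      !Int = ?Int
        &{done,err,stop} = +{done,err,stop}  (external→internal)
          • done:
            ?Bool = !Bool
              +{data,more} = &{data,more}  (⊕→&)
                • data:
                  end self-dual
                • more:
                  Z self-dual
          • err:
            !Unit = ?Unit
              !Bool = ?Bool
                Z self-dual
          • stop:
            ?Bool = !Bool
              &{done,ack,err} = +{done,ack,err}  (external→internal)
                • done:
                  end self-dual
                • ack:
                  Z self-dual
                • err:
                  end self-dual
    • ok:
      &{ok,stop} = +{ok,stop}  (external→internal)
        • ok:
          !Unit = ?Unit
            &{more,ack,data} = +{more,ack,data}  (external→internal)
              • more:
                !Unit = ?Unit
                  Z self-dual
              • ack:
                !Str = ?Str
                  Z self-dual
              • data:
                +{retry,stop} = &{retry,stop}  (⊕→&)
                  • retry:
                    Z self-dual
                  • stop:
                    end self-dual
        • stop:
          !Int = ?Int
            !Bool = ?Bool
              ?Unit = !Unit
                Z self-dual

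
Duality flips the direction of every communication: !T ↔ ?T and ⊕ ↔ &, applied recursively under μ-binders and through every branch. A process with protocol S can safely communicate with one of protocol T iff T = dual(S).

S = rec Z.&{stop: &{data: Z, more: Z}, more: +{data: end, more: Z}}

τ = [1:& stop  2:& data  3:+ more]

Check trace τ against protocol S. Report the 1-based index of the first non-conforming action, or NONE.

3

step 1: & stop  ok  cont: &{data: rec Z.…, more: rec Z.…}
step 2: & data  ok  cont: rec Z.…
step 3: got + more, protocol expects & stop or & more  ✗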